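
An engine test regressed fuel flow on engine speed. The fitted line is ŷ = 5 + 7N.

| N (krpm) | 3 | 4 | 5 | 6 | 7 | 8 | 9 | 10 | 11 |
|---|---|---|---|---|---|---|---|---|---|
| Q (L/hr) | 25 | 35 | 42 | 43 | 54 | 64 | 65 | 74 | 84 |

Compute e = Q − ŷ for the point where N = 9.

e = -3

ŷ = 5 + 7·9 = 68
e = 65 − 68 = -3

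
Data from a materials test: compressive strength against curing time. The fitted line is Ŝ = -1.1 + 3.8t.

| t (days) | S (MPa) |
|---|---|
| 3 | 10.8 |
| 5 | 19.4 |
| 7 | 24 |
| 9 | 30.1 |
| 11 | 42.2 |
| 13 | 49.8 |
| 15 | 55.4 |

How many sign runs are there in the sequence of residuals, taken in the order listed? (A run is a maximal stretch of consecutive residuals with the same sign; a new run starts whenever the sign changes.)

t=3: Ŝ = -1.1 + 3.8·3 = 10.3; e = 10.8 − 10.3 = 0.5
t=5: Ŝ = -1.1 + 3.8·5 = 17.9; e = 19.4 − 17.9 = 1.5
t=7: Ŝ = -1.1 + 3.8·7 = 25.5; e = 24 − 25.5 = -1.5
t=9: Ŝ = -1.1 + 3.8·9 = 33.1; e = 30.1 − 33.1 = -3
t=11: Ŝ = -1.1 + 3.8·11 = 40.7; e = 42.2 − 40.7 = 1.5
t=13: Ŝ = -1.1 + 3.8·13 = 48.3; e = 49.8 − 48.3 = 1.5
t=15: Ŝ = -1.1 + 3.8·15 = 55.9; e = 55.4 − 55.9 = -0.5
Signs: + + − − + + −
Runs: +×2, −×2, +×2, −×1 → 4

4 runs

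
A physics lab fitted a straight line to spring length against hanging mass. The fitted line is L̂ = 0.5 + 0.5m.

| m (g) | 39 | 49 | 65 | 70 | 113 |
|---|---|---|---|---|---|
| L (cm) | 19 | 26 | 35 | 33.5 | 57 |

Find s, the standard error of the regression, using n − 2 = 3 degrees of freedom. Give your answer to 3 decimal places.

m=39: L̂ = 0.5 + 0.5·39 = 20; e = 19 − 20 = -1
m=49: L̂ = 0.5 + 0.5·49 = 25; e = 26 − 25 = 1
m=65: L̂ = 0.5 + 0.5·65 = 33; e = 35 − 33 = 2
m=70: L̂ = 0.5 + 0.5·70 = 35.5; e = 33.5 − 35.5 = -2
m=113: L̂ = 0.5 + 0.5·113 = 57; e = 57 − 57 = 0
SSE = 1 + 1 + 4 + 4 + 0 = 10
s = √(10/3) = √3.33333 ≈ 1.826

s = 1.826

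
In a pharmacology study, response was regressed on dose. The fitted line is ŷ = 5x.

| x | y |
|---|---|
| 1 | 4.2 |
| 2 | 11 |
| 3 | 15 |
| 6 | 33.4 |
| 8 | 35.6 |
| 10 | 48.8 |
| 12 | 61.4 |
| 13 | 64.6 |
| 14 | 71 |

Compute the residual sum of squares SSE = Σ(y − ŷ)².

SSE = 37.12

x=1: ŷ = 5·1 = 5; e = 4.2 − 5 = -0.8
x=2: ŷ = 5·2 = 10; e = 11 − 10 = 1
x=3: ŷ = 5·3 = 15; e = 15 − 15 = 0
x=6: ŷ = 5·6 = 30; e = 33.4 − 30 = 3.4
x=8: ŷ = 5·8 = 40; e = 35.6 − 40 = -4.4
x=10: ŷ = 5·10 = 50; e = 48.8 − 50 = -1.2
x=12: ŷ = 5·12 = 60; e = 61.4 − 60 = 1.4
x=13: ŷ = 5·13 = 65; e = 64.6 − 65 = -0.4
x=14: ŷ = 5·14 = 70; e = 71 − 70 = 1
SSE = 0.64 + 1 + 0 + 11.56 + 19.36 + 1.44 + 1.96 + 0.16 + 1 = 37.12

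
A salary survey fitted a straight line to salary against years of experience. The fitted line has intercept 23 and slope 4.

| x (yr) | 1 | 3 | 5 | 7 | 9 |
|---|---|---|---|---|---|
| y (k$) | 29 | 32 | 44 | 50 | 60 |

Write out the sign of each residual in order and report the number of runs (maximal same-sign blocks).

5 runs

x=1: ŷ = 23 + 4·1 = 27; r = 29 − 27 = 2
x=3: ŷ = 23 + 4·3 = 35; r = 32 − 35 = -3
x=5: ŷ = 23 + 4·5 = 43; r = 44 − 43 = 1
x=7: ŷ = 23 + 4·7 = 51; r = 50 − 51 = -1
x=9: ŷ = 23 + 4·9 = 59; r = 60 − 59 = 1
Signs: + − + − +
Runs: +×1, −×1, +×1, −×1, +×1 → 5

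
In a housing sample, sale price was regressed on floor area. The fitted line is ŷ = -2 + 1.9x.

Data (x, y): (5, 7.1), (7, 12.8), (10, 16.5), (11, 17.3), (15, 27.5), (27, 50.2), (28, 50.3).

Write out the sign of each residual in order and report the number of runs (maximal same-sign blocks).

5 runs

x=5: ŷ = -2 + 1.9·5 = 7.5; e = 7.1 − 7.5 = -0.4
x=7: ŷ = -2 + 1.9·7 = 11.3; e = 12.8 − 11.3 = 1.5
x=10: ŷ = -2 + 1.9·10 = 17; e = 16.5 − 17 = -0.5
x=11: ŷ = -2 + 1.9·11 = 18.9; e = 17.3 − 18.9 = -1.6
x=15: ŷ = -2 + 1.9·15 = 26.5; e = 27.5 − 26.5 = 1
x=27: ŷ = -2 + 1.9·27 = 49.3; e = 50.2 − 49.3 = 0.9
x=28: ŷ = -2 + 1.9·28 = 51.2; e = 50.3 − 51.2 = -0.9
Signs: − + − − + + −
Runs: −×1, +×1, −×2, +×2, −×1 → 5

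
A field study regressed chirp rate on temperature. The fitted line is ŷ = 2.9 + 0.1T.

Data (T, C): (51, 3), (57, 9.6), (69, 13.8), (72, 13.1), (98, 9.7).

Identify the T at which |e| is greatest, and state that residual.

T = 51, e = -5

T=51: ŷ = 2.9 + 0.1·51 = 8; e = 3 − 8 = -5
T=57: ŷ = 2.9 + 0.1·57 = 8.6; e = 9.6 − 8.6 = 1
T=69: ŷ = 2.9 + 0.1·69 = 9.8; e = 13.8 − 9.8 = 4
T=72: ŷ = 2.9 + 0.1·72 = 10.1; e = 13.1 − 10.1 = 3
T=98: ŷ = 2.9 + 0.1·98 = 12.7; e = 9.7 − 12.7 = -3
Largest |e| is 5 at T = 51, residual -5.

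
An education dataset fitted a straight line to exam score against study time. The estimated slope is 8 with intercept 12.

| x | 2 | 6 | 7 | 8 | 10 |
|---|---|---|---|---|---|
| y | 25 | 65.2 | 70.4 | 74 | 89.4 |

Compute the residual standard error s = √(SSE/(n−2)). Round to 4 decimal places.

x=2: ŷ = 12 + 8·2 = 28; r = 25 − 28 = -3
x=6: ŷ = 12 + 8·6 = 60; r = 65.2 − 60 = 5.2
x=7: ŷ = 12 + 8·7 = 68; r = 70.4 − 68 = 2.4
x=8: ŷ = 12 + 8·8 = 76; r = 74 − 76 = -2
x=10: ŷ = 12 + 8·10 = 92; r = 89.4 − 92 = -2.6
SSE = 9 + 27.04 + 5.76 + 4 + 6.76 = 52.56
s = √(52.56/3) = √17.52 ≈ 4.1857

s = 4.1857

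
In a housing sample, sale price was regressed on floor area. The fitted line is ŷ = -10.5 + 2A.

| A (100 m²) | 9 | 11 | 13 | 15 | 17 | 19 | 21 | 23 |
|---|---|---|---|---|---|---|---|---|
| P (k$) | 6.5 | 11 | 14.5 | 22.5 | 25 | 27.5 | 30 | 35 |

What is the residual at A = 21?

r = -1.5

ŷ = -10.5 + 2·21 = 31.5
r = 30 − 31.5 = -1.5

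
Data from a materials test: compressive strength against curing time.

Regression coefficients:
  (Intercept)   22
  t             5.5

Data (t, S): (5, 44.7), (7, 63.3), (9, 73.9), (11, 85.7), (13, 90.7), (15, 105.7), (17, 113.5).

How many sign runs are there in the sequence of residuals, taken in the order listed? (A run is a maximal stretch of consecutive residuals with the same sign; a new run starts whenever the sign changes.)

t=5: ŷ = 22 + 5.5·5 = 49.5; r = 44.7 − 49.5 = -4.8
t=7: ŷ = 22 + 5.5·7 = 60.5; r = 63.3 − 60.5 = 2.8
t=9: ŷ = 22 + 5.5·9 = 71.5; r = 73.9 − 71.5 = 2.4
t=11: ŷ = 22 + 5.5·11 = 82.5; r = 85.7 − 82.5 = 3.2
t=13: ŷ = 22 + 5.5·13 = 93.5; r = 90.7 − 93.5 = -2.8
t=15: ŷ = 22 + 5.5·15 = 104.5; r = 105.7 − 104.5 = 1.2
t=17: ŷ = 22 + 5.5·17 = 115.5; r = 113.5 − 115.5 = -2
Signs: − + + + − + −
Runs: −×1, +×3, −×1, +×1, −×1 → 5

5 runs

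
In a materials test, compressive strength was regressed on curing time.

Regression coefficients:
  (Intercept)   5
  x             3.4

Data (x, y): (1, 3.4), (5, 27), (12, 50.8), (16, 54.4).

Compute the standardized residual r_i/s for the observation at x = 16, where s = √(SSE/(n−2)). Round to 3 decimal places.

x=1: ŷ = 5 + 3.4·1 = 8.4; r = 3.4 − 8.4 = -5
x=5: ŷ = 5 + 3.4·5 = 22; r = 27 − 22 = 5
x=12: ŷ = 5 + 3.4·12 = 45.8; r = 50.8 − 45.8 = 5
x=16: ŷ = 5 + 3.4·16 = 59.4; r = 54.4 − 59.4 = -5
SSE = 25 + 25 + 25 + 25 = 100
s = √(100/2) = 7.07107
r/s = -5 / 7.07107 = -0.707

-0.707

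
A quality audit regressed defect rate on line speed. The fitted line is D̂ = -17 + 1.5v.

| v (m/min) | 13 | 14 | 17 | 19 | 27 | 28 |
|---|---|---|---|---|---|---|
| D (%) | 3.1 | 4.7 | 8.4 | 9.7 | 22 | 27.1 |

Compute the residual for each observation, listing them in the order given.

v=13: D̂ = -17 + 1.5·13 = 2.5; r = 3.1 − 2.5 = 0.6
v=14: D̂ = -17 + 1.5·14 = 4; r = 4.7 − 4 = 0.7
v=17: D̂ = -17 + 1.5·17 = 8.5; r = 8.4 − 8.5 = -0.1
v=19: D̂ = -17 + 1.5·19 = 11.5; r = 9.7 − 11.5 = -1.8
v=27: D̂ = -17 + 1.5·27 = 23.5; r = 22 − 23.5 = -1.5
v=28: D̂ = -17 + 1.5·28 = 25; r = 27.1 − 25 = 2.1

0.6, 0.7, -0.1, -1.8, -1.5, 2.1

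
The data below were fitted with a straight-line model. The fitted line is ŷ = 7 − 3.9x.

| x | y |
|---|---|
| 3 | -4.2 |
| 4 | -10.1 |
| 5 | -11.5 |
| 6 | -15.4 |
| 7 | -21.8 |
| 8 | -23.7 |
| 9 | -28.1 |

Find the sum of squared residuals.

SSE = 7

x=3: ŷ = 7 − 3.9·3 = -4.7; e = -4.2 − (-4.7) = 0.5
x=4: ŷ = 7 − 3.9·4 = -8.6; e = -10.1 − (-8.6) = -1.5
x=5: ŷ = 7 − 3.9·5 = -12.5; e = -11.5 − (-12.5) = 1
x=6: ŷ = 7 − 3.9·6 = -16.4; e = -15.4 − (-16.4) = 1
x=7: ŷ = 7 − 3.9·7 = -20.3; e = -21.8 − (-20.3) = -1.5
x=8: ŷ = 7 − 3.9·8 = -24.2; e = -23.7 − (-24.2) = 0.5
x=9: ŷ = 7 − 3.9·9 = -28.1; e = -28.1 − (-28.1) = 0
SSE = 0.25 + 2.25 + 1 + 1 + 2.25 + 0.25 + 0 = 7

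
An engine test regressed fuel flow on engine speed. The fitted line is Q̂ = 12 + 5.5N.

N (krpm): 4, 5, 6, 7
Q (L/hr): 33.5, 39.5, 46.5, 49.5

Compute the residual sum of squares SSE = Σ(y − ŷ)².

SSE = 3.5

N=4: Q̂ = 12 + 5.5·4 = 34; e = 33.5 − 34 = -0.5
N=5: Q̂ = 12 + 5.5·5 = 39.5; e = 39.5 − 39.5 = 0
N=6: Q̂ = 12 + 5.5·6 = 45; e = 46.5 − 45 = 1.5
N=7: Q̂ = 12 + 5.5·7 = 50.5; e = 49.5 − 50.5 = -1
SSE = 0.25 + 0 + 2.25 + 1 = 3.5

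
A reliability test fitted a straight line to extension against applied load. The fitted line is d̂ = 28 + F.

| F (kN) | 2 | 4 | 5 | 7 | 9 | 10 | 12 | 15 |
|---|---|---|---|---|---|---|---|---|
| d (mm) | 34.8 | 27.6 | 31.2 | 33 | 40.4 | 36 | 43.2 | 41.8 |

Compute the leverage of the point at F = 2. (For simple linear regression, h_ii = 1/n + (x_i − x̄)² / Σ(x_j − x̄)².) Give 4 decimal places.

F̄ = (2 + 4 + 5 + 7 + 9 + 10 + 12 + 15)/8 = 8
Σ(F − F̄)² = 36 + 16 + 9 + 1 + 1 + 4 + 16 + 49 = 132
h = 1/8 + (-6)²/132 = 0.125 + 0.272727 = 0.3977

h = 0.3977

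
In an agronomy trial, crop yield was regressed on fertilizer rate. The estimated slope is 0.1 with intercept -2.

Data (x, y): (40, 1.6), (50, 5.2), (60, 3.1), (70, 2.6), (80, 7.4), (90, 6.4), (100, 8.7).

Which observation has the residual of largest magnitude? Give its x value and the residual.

x=40: ŷ = -2 + 0.1·40 = 2; r = 1.6 − 2 = -0.4
x=50: ŷ = -2 + 0.1·50 = 3; r = 5.2 − 3 = 2.2
x=60: ŷ = -2 + 0.1·60 = 4; r = 3.1 − 4 = -0.9
x=70: ŷ = -2 + 0.1·70 = 5; r = 2.6 − 5 = -2.4
x=80: ŷ = -2 + 0.1·80 = 6; r = 7.4 − 6 = 1.4
x=90: ŷ = -2 + 0.1·90 = 7; r = 6.4 − 7 = -0.6
x=100: ŷ = -2 + 0.1·100 = 8; r = 8.7 − 8 = 0.7
Largest |r| is 2.4 at x = 70, residual -2.4.

x = 70, r = -2.4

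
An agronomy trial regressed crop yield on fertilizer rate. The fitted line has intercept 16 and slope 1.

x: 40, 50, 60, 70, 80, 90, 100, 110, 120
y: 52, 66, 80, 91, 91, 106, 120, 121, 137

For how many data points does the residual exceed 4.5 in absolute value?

3

x=40: ŷ = 16 + 40 = 56; e = 52 − 56 = -4
x=50: ŷ = 16 + 50 = 66; e = 66 − 66 = 0
x=60: ŷ = 16 + 60 = 76; e = 80 − 76 = 4
x=70: ŷ = 16 + 70 = 86; e = 91 − 86 = 5
x=80: ŷ = 16 + 80 = 96; e = 91 − 96 = -5
x=90: ŷ = 16 + 90 = 106; e = 106 − 106 = 0
x=100: ŷ = 16 + 100 = 116; e = 120 − 116 = 4
x=110: ŷ = 16 + 110 = 126; e = 121 − 126 = -5
x=120: ŷ = 16 + 120 = 136; e = 137 − 136 = 1
|e| > 4.5: x=70 (|e|=5), x=80 (|e|=5), x=110 (|e|=5) → 3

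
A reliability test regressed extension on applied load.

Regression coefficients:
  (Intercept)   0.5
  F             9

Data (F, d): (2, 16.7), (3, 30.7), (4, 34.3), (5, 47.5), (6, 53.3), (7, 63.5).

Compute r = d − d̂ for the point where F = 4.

d̂ = 0.5 + 9·4 = 36.5
r = 34.3 − 36.5 = -2.2

r = -2.2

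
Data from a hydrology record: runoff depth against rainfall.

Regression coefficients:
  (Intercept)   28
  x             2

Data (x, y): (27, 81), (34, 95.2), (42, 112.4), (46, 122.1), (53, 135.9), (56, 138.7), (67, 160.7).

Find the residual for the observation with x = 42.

r = 0.4

ŷ = 28 + 2·42 = 112
r = 112.4 − 112 = 0.4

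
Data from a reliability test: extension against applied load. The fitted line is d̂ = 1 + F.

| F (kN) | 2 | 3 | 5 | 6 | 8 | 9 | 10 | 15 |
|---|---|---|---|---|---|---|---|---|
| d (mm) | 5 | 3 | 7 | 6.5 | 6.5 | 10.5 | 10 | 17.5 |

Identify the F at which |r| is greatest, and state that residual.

F = 8, r = -2.5

F=2: d̂ = 1 + 2 = 3; r = 5 − 3 = 2
F=3: d̂ = 1 + 3 = 4; r = 3 − 4 = -1
F=5: d̂ = 1 + 5 = 6; r = 7 − 6 = 1
F=6: d̂ = 1 + 6 = 7; r = 6.5 − 7 = -0.5
F=8: d̂ = 1 + 8 = 9; r = 6.5 − 9 = -2.5
F=9: d̂ = 1 + 9 = 10; r = 10.5 − 10 = 0.5
F=10: d̂ = 1 + 10 = 11; r = 10 − 11 = -1
F=15: d̂ = 1 + 15 = 16; r = 17.5 − 16 = 1.5
Largest |r| is 2.5 at F = 8, residual -2.5.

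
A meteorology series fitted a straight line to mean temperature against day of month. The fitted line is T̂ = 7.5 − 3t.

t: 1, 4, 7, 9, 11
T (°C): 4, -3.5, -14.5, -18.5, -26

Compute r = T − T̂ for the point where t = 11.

T̂ = 7.5 − 3·11 = -25.5
r = -26 − (-25.5) = -0.5

r = -0.5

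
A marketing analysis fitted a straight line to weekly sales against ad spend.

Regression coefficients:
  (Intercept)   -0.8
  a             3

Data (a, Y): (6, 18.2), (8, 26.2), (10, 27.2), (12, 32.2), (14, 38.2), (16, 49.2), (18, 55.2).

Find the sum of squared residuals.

a=6: Ŷ = -0.8 + 3·6 = 17.2; e = 18.2 − 17.2 = 1
a=8: Ŷ = -0.8 + 3·8 = 23.2; e = 26.2 − 23.2 = 3
a=10: Ŷ = -0.8 + 3·10 = 29.2; e = 27.2 − 29.2 = -2
a=12: Ŷ = -0.8 + 3·12 = 35.2; e = 32.2 − 35.2 = -3
a=14: Ŷ = -0.8 + 3·14 = 41.2; e = 38.2 − 41.2 = -3
a=16: Ŷ = -0.8 + 3·16 = 47.2; e = 49.2 − 47.2 = 2
a=18: Ŷ = -0.8 + 3·18 = 53.2; e = 55.2 − 53.2 = 2
SSE = 1 + 9 + 4 + 9 + 9 + 4 + 4 = 40

SSE = 40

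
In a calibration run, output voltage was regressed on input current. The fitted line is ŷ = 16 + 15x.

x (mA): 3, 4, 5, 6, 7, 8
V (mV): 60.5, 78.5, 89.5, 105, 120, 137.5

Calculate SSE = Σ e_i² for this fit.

SSE = 13

x=3: ŷ = 16 + 15·3 = 61; e = 60.5 − 61 = -0.5
x=4: ŷ = 16 + 15·4 = 76; e = 78.5 − 76 = 2.5
x=5: ŷ = 16 + 15·5 = 91; e = 89.5 − 91 = -1.5
x=6: ŷ = 16 + 15·6 = 106; e = 105 − 106 = -1
x=7: ŷ = 16 + 15·7 = 121; e = 120 − 121 = -1
x=8: ŷ = 16 + 15·8 = 136; e = 137.5 − 136 = 1.5
SSE = 0.25 + 6.25 + 2.25 + 1 + 1 + 2.25 = 13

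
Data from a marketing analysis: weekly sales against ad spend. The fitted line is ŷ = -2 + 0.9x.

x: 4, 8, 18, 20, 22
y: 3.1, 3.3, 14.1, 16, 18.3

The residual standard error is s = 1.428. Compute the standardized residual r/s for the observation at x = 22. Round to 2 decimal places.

ŷ = -2 + 0.9·22 = 17.8
r = 18.3 − 17.8 = 0.5
r/s = 0.5 / 1.428 = 0.35

0.35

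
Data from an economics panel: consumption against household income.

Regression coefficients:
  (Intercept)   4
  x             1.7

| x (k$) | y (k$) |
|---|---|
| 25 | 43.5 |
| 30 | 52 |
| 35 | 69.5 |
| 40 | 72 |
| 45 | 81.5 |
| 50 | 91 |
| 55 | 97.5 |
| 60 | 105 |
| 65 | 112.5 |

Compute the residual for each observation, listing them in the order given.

x=25: ŷ = 4 + 1.7·25 = 46.5; r = 43.5 − 46.5 = -3
x=30: ŷ = 4 + 1.7·30 = 55; r = 52 − 55 = -3
x=35: ŷ = 4 + 1.7·35 = 63.5; r = 69.5 − 63.5 = 6
x=40: ŷ = 4 + 1.7·40 = 72; r = 72 − 72 = 0
x=45: ŷ = 4 + 1.7·45 = 80.5; r = 81.5 − 80.5 = 1
x=50: ŷ = 4 + 1.7·50 = 89; r = 91 − 89 = 2
x=55: ŷ = 4 + 1.7·55 = 97.5; r = 97.5 − 97.5 = 0
x=60: ŷ = 4 + 1.7·60 = 106; r = 105 − 106 = -1
x=65: ŷ = 4 + 1.7·65 = 114.5; r = 112.5 − 114.5 = -2

-3, -3, 6, 0, 1, 2, 0, -1, -2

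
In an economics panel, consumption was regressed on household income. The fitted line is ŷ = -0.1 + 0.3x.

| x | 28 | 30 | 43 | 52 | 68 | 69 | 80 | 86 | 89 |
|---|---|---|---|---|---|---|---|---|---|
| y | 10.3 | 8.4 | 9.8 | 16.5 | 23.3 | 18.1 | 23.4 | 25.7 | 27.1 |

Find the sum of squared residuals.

SSE = 30

x=28: ŷ = -0.1 + 0.3·28 = 8.3; e = 10.3 − 8.3 = 2
x=30: ŷ = -0.1 + 0.3·30 = 8.9; e = 8.4 − 8.9 = -0.5
x=43: ŷ = -0.1 + 0.3·43 = 12.8; e = 9.8 − 12.8 = -3
x=52: ŷ = -0.1 + 0.3·52 = 15.5; e = 16.5 − 15.5 = 1
x=68: ŷ = -0.1 + 0.3·68 = 20.3; e = 23.3 − 20.3 = 3
x=69: ŷ = -0.1 + 0.3·69 = 20.6; e = 18.1 − 20.6 = -2.5
x=80: ŷ = -0.1 + 0.3·80 = 23.9; e = 23.4 − 23.9 = -0.5
x=86: ŷ = -0.1 + 0.3·86 = 25.7; e = 25.7 − 25.7 = 0
x=89: ŷ = -0.1 + 0.3·89 = 26.6; e = 27.1 − 26.6 = 0.5
SSE = 4 + 0.25 + 9 + 1 + 9 + 6.25 + 0.25 + 0 + 0.25 = 30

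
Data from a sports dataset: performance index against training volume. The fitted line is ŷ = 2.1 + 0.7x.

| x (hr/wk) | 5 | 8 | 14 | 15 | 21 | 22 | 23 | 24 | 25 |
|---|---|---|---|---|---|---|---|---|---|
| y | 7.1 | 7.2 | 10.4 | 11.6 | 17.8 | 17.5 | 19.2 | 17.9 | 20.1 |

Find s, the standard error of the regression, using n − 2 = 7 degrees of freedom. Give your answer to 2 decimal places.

s = 1.13

x=5: ŷ = 2.1 + 0.7·5 = 5.6; r = 7.1 − 5.6 = 1.5
x=8: ŷ = 2.1 + 0.7·8 = 7.7; r = 7.2 − 7.7 = -0.5
x=14: ŷ = 2.1 + 0.7·14 = 11.9; r = 10.4 − 11.9 = -1.5
x=15: ŷ = 2.1 + 0.7·15 = 12.6; r = 11.6 − 12.6 = -1
x=21: ŷ = 2.1 + 0.7·21 = 16.8; r = 17.8 − 16.8 = 1
x=22: ŷ = 2.1 + 0.7·22 = 17.5; r = 17.5 − 17.5 = 0
x=23: ŷ = 2.1 + 0.7·23 = 18.2; r = 19.2 − 18.2 = 1
x=24: ŷ = 2.1 + 0.7·24 = 18.9; r = 17.9 − 18.9 = -1
x=25: ŷ = 2.1 + 0.7·25 = 19.6; r = 20.1 − 19.6 = 0.5
SSE = 2.25 + 0.25 + 2.25 + 1 + 1 + 0 + 1 + 1 + 0.25 = 9
s = √(9/7) = √1.28571 ≈ 1.13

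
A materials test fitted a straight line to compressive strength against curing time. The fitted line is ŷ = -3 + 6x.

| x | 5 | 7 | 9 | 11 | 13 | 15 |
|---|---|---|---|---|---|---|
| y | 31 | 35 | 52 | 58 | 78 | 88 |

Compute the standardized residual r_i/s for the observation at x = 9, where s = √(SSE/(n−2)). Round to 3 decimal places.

0.243

x=5: ŷ = -3 + 6·5 = 27; r = 31 − 27 = 4
x=7: ŷ = -3 + 6·7 = 39; r = 35 − 39 = -4
x=9: ŷ = -3 + 6·9 = 51; r = 52 − 51 = 1
x=11: ŷ = -3 + 6·11 = 63; r = 58 − 63 = -5
x=13: ŷ = -3 + 6·13 = 75; r = 78 − 75 = 3
x=15: ŷ = -3 + 6·15 = 87; r = 88 − 87 = 1
SSE = 16 + 16 + 1 + 25 + 9 + 1 = 68
s = √(68/4) = 4.12311
r/s = 1 / 4.12311 = 0.243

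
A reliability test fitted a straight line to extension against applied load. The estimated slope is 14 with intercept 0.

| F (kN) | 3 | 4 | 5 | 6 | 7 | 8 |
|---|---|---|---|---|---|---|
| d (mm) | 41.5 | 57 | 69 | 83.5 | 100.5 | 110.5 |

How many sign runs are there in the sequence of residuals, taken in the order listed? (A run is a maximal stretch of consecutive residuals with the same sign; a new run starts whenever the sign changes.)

5 runs

F=3: ŷ = 14·3 = 42; r = 41.5 − 42 = -0.5
F=4: ŷ = 14·4 = 56; r = 57 − 56 = 1
F=5: ŷ = 14·5 = 70; r = 69 − 70 = -1
F=6: ŷ = 14·6 = 84; r = 83.5 − 84 = -0.5
F=7: ŷ = 14·7 = 98; r = 100.5 − 98 = 2.5
F=8: ŷ = 14·8 = 112; r = 110.5 − 112 = -1.5
Signs: − + − − + −
Runs: −×1, +×1, −×2, +×1, −×1 → 5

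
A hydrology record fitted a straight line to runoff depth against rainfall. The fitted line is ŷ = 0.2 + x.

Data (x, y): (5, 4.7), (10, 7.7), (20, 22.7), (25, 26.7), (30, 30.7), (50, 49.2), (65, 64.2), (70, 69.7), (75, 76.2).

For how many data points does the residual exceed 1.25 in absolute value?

x=5: ŷ = 0.2 + 5 = 5.2; r = 4.7 − 5.2 = -0.5
x=10: ŷ = 0.2 + 10 = 10.2; r = 7.7 − 10.2 = -2.5
x=20: ŷ = 0.2 + 20 = 20.2; r = 22.7 − 20.2 = 2.5
x=25: ŷ = 0.2 + 25 = 25.2; r = 26.7 − 25.2 = 1.5
x=30: ŷ = 0.2 + 30 = 30.2; r = 30.7 − 30.2 = 0.5
x=50: ŷ = 0.2 + 50 = 50.2; r = 49.2 − 50.2 = -1
x=65: ŷ = 0.2 + 65 = 65.2; r = 64.2 − 65.2 = -1
x=70: ŷ = 0.2 + 70 = 70.2; r = 69.7 − 70.2 = -0.5
x=75: ŷ = 0.2 + 75 = 75.2; r = 76.2 − 75.2 = 1
|r| > 1.25: x=10 (|r|=2.5), x=20 (|r|=2.5), x=25 (|r|=1.5) → 3

3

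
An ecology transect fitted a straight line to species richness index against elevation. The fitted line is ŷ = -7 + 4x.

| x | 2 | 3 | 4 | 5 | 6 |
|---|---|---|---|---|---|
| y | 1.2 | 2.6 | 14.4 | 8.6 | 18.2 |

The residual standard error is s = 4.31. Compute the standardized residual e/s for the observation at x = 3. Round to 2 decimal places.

-0.56

ŷ = -7 + 4·3 = 5
e = 2.6 − 5 = -2.4
e/s = -2.4 / 4.31 = -0.56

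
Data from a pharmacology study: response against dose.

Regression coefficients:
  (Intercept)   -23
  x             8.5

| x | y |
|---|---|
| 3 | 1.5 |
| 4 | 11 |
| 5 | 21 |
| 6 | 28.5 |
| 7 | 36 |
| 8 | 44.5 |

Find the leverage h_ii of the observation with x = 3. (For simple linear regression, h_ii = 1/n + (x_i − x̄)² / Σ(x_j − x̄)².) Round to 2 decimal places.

h = 0.52

x̄ = (3 + 4 + 5 + 6 + 7 + 8)/6 = 5.5
Σ(x − x̄)² = 6.25 + 2.25 + 0.25 + 0.25 + 2.25 + 6.25 = 17.5
h = 1/6 + (-2.5)²/17.5 = 0.166667 + 0.357143 = 0.52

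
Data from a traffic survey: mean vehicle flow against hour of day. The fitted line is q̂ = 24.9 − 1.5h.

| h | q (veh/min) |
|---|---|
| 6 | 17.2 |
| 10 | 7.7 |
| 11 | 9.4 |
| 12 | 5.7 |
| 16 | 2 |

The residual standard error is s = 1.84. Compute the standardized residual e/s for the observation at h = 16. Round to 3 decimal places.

q̂ = 24.9 − 1.5·16 = 0.9
e = 2 − 0.9 = 1.1
e/s = 1.1 / 1.84 = 0.598

0.598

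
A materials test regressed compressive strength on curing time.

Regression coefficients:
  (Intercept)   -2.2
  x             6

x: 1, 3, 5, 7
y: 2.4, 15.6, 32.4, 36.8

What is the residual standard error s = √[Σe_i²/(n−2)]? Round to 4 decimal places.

s = 4.0100

x=1: ŷ = -2.2 + 6·1 = 3.8; e = 2.4 − 3.8 = -1.4
x=3: ŷ = -2.2 + 6·3 = 15.8; e = 15.6 − 15.8 = -0.2
x=5: ŷ = -2.2 + 6·5 = 27.8; e = 32.4 − 27.8 = 4.6
x=7: ŷ = -2.2 + 6·7 = 39.8; e = 36.8 − 39.8 = -3
SSE = 1.96 + 0.04 + 21.16 + 9 = 32.16
s = √(32.16/2) = √16.08 ≈ 4.0100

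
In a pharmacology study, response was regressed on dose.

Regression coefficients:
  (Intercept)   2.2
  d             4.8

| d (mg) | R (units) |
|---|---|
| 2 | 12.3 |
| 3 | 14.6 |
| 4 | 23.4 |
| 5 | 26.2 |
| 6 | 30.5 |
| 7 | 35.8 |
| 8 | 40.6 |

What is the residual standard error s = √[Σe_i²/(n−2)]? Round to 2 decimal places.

d=2: R̂ = 2.2 + 4.8·2 = 11.8; e = 12.3 − 11.8 = 0.5
d=3: R̂ = 2.2 + 4.8·3 = 16.6; e = 14.6 − 16.6 = -2
d=4: R̂ = 2.2 + 4.8·4 = 21.4; e = 23.4 − 21.4 = 2
d=5: R̂ = 2.2 + 4.8·5 = 26.2; e = 26.2 − 26.2 = 0
d=6: R̂ = 2.2 + 4.8·6 = 31; e = 30.5 − 31 = -0.5
d=7: R̂ = 2.2 + 4.8·7 = 35.8; e = 35.8 − 35.8 = 0
d=8: R̂ = 2.2 + 4.8·8 = 40.6; e = 40.6 − 40.6 = 0
SSE = 0.25 + 4 + 4 + 0 + 0.25 + 0 + 0 = 8.5
s = √(8.5/5) = √1.7 ≈ 1.30

s = 1.30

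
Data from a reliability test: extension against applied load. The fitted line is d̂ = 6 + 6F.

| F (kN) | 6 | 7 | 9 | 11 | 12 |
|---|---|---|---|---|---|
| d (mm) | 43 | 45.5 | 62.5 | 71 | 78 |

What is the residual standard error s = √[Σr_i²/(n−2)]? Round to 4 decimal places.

s = 2.1985

F=6: d̂ = 6 + 6·6 = 42; r = 43 − 42 = 1
F=7: d̂ = 6 + 6·7 = 48; r = 45.5 − 48 = -2.5
F=9: d̂ = 6 + 6·9 = 60; r = 62.5 − 60 = 2.5
F=11: d̂ = 6 + 6·11 = 72; r = 71 − 72 = -1
F=12: d̂ = 6 + 6·12 = 78; r = 78 − 78 = 0
SSE = 1 + 6.25 + 6.25 + 1 + 0 = 14.5
s = √(14.5/3) = √4.83333 ≈ 2.1985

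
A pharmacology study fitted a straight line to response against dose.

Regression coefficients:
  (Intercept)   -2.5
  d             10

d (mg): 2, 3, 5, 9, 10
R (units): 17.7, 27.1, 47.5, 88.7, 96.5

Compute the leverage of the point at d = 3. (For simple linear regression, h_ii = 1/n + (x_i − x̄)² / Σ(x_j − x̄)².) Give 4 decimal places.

h = 0.3543

d̄ = (2 + 3 + 5 + 9 + 10)/5 = 5.8
Σ(d − d̄)² = 14.44 + 7.84 + 0.64 + 10.24 + 17.64 = 50.8
h = 1/5 + (-2.8)²/50.8 = 0.2 + 0.154331 = 0.3543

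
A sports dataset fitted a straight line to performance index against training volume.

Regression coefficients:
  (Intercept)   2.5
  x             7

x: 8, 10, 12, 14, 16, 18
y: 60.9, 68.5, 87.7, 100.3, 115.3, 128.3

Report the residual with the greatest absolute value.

x=8: ŷ = 2.5 + 7·8 = 58.5; e = 60.9 − 58.5 = 2.4
x=10: ŷ = 2.5 + 7·10 = 72.5; e = 68.5 − 72.5 = -4
x=12: ŷ = 2.5 + 7·12 = 86.5; e = 87.7 − 86.5 = 1.2
x=14: ŷ = 2.5 + 7·14 = 100.5; e = 100.3 − 100.5 = -0.2
x=16: ŷ = 2.5 + 7·16 = 114.5; e = 115.3 − 114.5 = 0.8
x=18: ŷ = 2.5 + 7·18 = 128.5; e = 128.3 − 128.5 = -0.2
Largest |e| is 4 at x = 10, residual -4.

e = -4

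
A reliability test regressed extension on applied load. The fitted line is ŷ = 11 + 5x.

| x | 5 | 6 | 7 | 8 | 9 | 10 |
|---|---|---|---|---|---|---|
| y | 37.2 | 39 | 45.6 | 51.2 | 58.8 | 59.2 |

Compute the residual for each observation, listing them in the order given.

1.2, -2, -0.4, 0.2, 2.8, -1.8

x=5: ŷ = 11 + 5·5 = 36; r = 37.2 − 36 = 1.2
x=6: ŷ = 11 + 5·6 = 41; r = 39 − 41 = -2
x=7: ŷ = 11 + 5·7 = 46; r = 45.6 − 46 = -0.4
x=8: ŷ = 11 + 5·8 = 51; r = 51.2 − 51 = 0.2
x=9: ŷ = 11 + 5·9 = 56; r = 58.8 − 56 = 2.8
x=10: ŷ = 11 + 5·10 = 61; r = 59.2 − 61 = -1.8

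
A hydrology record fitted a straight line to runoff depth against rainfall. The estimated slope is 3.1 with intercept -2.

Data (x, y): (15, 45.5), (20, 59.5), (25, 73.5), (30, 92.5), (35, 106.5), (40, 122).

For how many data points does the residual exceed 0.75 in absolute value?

3

x=15: ŷ = -2 + 3.1·15 = 44.5; e = 45.5 − 44.5 = 1
x=20: ŷ = -2 + 3.1·20 = 60; e = 59.5 − 60 = -0.5
x=25: ŷ = -2 + 3.1·25 = 75.5; e = 73.5 − 75.5 = -2
x=30: ŷ = -2 + 3.1·30 = 91; e = 92.5 − 91 = 1.5
x=35: ŷ = -2 + 3.1·35 = 106.5; e = 106.5 − 106.5 = 0
x=40: ŷ = -2 + 3.1·40 = 122; e = 122 − 122 = 0
|e| > 0.75: x=15 (|e|=1), x=25 (|e|=2), x=30 (|e|=1.5) → 3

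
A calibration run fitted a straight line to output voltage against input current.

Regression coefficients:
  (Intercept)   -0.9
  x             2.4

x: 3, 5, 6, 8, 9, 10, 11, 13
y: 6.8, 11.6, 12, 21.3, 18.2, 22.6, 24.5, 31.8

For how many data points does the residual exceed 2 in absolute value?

x=3: ŷ = -0.9 + 2.4·3 = 6.3; r = 6.8 − 6.3 = 0.5
x=5: ŷ = -0.9 + 2.4·5 = 11.1; r = 11.6 − 11.1 = 0.5
x=6: ŷ = -0.9 + 2.4·6 = 13.5; r = 12 − 13.5 = -1.5
x=8: ŷ = -0.9 + 2.4·8 = 18.3; r = 21.3 − 18.3 = 3
x=9: ŷ = -0.9 + 2.4·9 = 20.7; r = 18.2 − 20.7 = -2.5
x=10: ŷ = -0.9 + 2.4·10 = 23.1; r = 22.6 − 23.1 = -0.5
x=11: ŷ = -0.9 + 2.4·11 = 25.5; r = 24.5 − 25.5 = -1
x=13: ŷ = -0.9 + 2.4·13 = 30.3; r = 31.8 − 30.3 = 1.5
|r| > 2: x=8 (|r|=3), x=9 (|r|=2.5) → 2

2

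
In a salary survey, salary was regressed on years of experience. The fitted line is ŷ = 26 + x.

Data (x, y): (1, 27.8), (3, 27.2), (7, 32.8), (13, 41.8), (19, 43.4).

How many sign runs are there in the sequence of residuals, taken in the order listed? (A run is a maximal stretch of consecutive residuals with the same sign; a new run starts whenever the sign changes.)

x=1: ŷ = 26 + 1 = 27; e = 27.8 − 27 = 0.8
x=3: ŷ = 26 + 3 = 29; e = 27.2 − 29 = -1.8
x=7: ŷ = 26 + 7 = 33; e = 32.8 − 33 = -0.2
x=13: ŷ = 26 + 13 = 39; e = 41.8 − 39 = 2.8
x=19: ŷ = 26 + 19 = 45; e = 43.4 − 45 = -1.6
Signs: + − − + −
Runs: +×1, −×2, +×1, −×1 → 4

4 runs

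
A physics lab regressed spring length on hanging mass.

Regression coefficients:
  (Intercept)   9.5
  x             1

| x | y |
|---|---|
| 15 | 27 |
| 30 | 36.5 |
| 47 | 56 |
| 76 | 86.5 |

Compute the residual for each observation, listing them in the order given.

2.5, -3, -0.5, 1

x=15: ŷ = 9.5 + 15 = 24.5; r = 27 − 24.5 = 2.5
x=30: ŷ = 9.5 + 30 = 39.5; r = 36.5 − 39.5 = -3
x=47: ŷ = 9.5 + 47 = 56.5; r = 56 − 56.5 = -0.5
x=76: ŷ = 9.5 + 76 = 85.5; r = 86.5 − 85.5 = 1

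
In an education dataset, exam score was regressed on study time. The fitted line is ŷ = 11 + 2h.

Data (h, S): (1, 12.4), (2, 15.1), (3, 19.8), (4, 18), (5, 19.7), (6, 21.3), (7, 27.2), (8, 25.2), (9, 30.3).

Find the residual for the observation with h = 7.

ŷ = 11 + 2·7 = 25
r = 27.2 − 25 = 2.2

r = 2.2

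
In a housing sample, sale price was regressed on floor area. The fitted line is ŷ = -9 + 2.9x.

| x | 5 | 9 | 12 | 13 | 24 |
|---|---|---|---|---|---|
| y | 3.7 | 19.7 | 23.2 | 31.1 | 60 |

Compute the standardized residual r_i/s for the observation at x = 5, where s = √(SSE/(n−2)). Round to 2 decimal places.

-0.65

x=5: ŷ = -9 + 2.9·5 = 5.5; r = 3.7 − 5.5 = -1.8
x=9: ŷ = -9 + 2.9·9 = 17.1; r = 19.7 − 17.1 = 2.6
x=12: ŷ = -9 + 2.9·12 = 25.8; r = 23.2 − 25.8 = -2.6
x=13: ŷ = -9 + 2.9·13 = 28.7; r = 31.1 − 28.7 = 2.4
x=24: ŷ = -9 + 2.9·24 = 60.6; r = 60 − 60.6 = -0.6
SSE = 3.24 + 6.76 + 6.76 + 5.76 + 0.36 = 22.88
s = √(22.88/3) = 2.76164
r/s = -1.8 / 2.76164 = -0.65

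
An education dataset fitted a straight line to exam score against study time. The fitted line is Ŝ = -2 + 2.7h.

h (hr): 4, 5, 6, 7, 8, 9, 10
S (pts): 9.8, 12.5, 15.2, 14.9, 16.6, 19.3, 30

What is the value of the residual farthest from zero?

r = 5

h=4: Ŝ = -2 + 2.7·4 = 8.8; r = 9.8 − 8.8 = 1
h=5: Ŝ = -2 + 2.7·5 = 11.5; r = 12.5 − 11.5 = 1
h=6: Ŝ = -2 + 2.7·6 = 14.2; r = 15.2 − 14.2 = 1
h=7: Ŝ = -2 + 2.7·7 = 16.9; r = 14.9 − 16.9 = -2
h=8: Ŝ = -2 + 2.7·8 = 19.6; r = 16.6 − 19.6 = -3
h=9: Ŝ = -2 + 2.7·9 = 22.3; r = 19.3 − 22.3 = -3
h=10: Ŝ = -2 + 2.7·10 = 25; r = 30 − 25 = 5
Largest |r| is 5 at h = 10, residual 5.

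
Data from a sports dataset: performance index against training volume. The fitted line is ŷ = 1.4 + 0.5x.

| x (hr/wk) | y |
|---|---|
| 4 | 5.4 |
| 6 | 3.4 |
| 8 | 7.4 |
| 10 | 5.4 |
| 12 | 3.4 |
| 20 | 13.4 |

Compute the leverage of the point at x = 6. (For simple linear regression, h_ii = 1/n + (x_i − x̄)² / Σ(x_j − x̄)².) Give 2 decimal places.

x̄ = (4 + 6 + 8 + 10 + 12 + 20)/6 = 10
Σ(x − x̄)² = 36 + 16 + 4 + 0 + 4 + 100 = 160
h = 1/6 + (-4)²/160 = 0.166667 + 0.1 = 0.27

h = 0.27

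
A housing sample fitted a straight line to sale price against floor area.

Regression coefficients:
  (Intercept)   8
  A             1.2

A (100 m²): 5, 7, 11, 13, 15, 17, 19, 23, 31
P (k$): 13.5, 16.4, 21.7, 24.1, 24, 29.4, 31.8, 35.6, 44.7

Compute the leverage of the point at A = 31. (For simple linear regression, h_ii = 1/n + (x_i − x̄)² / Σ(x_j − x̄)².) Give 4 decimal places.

Ā = (5 + 7 + 11 + 13 + 15 + 17 + 19 + 23 + 31)/9 = 15.6667
Σ(A − Ā)² = 113.778 + 75.1111 + 21.7778 + 7.11111 + 0.444444 + 1.77778 + 11.1111 + 53.7778 + 235.111 = 520
h = 1/9 + (15.3333)²/520 = 0.111111 + 0.452137 = 0.5632

h = 0.5632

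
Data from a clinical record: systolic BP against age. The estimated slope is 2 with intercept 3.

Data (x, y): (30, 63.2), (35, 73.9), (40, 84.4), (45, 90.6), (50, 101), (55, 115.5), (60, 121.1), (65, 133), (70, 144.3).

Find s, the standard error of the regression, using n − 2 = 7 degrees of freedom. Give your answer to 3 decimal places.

x=30: ŷ = 3 + 2·30 = 63; e = 63.2 − 63 = 0.2
x=35: ŷ = 3 + 2·35 = 73; e = 73.9 − 73 = 0.9
x=40: ŷ = 3 + 2·40 = 83; e = 84.4 − 83 = 1.4
x=45: ŷ = 3 + 2·45 = 93; e = 90.6 − 93 = -2.4
x=50: ŷ = 3 + 2·50 = 103; e = 101 − 103 = -2
x=55: ŷ = 3 + 2·55 = 113; e = 115.5 − 113 = 2.5
x=60: ŷ = 3 + 2·60 = 123; e = 121.1 − 123 = -1.9
x=65: ŷ = 3 + 2·65 = 133; e = 133 − 133 = 0
x=70: ŷ = 3 + 2·70 = 143; e = 144.3 − 143 = 1.3
SSE = 0.04 + 0.81 + 1.96 + 5.76 + 4 + 6.25 + 3.61 + 0 + 1.69 = 24.12
s = √(24.12/7) = √3.44571 ≈ 1.856

s = 1.856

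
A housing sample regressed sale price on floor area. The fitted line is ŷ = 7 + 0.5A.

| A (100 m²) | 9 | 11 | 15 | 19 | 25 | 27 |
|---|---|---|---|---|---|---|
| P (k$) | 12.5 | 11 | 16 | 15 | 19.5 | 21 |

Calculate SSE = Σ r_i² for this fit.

A=9: ŷ = 7 + 0.5·9 = 11.5; r = 12.5 − 11.5 = 1
A=11: ŷ = 7 + 0.5·11 = 12.5; r = 11 − 12.5 = -1.5
A=15: ŷ = 7 + 0.5·15 = 14.5; r = 16 − 14.5 = 1.5
A=19: ŷ = 7 + 0.5·19 = 16.5; r = 15 − 16.5 = -1.5
A=25: ŷ = 7 + 0.5·25 = 19.5; r = 19.5 − 19.5 = 0
A=27: ŷ = 7 + 0.5·27 = 20.5; r = 21 − 20.5 = 0.5
SSE = 1 + 2.25 + 2.25 + 2.25 + 0 + 0.25 = 8

SSE = 8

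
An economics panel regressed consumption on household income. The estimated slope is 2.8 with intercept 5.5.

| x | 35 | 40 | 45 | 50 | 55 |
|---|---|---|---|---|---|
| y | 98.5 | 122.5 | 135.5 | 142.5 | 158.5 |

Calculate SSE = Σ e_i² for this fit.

x=35: ŷ = 5.5 + 2.8·35 = 103.5; e = 98.5 − 103.5 = -5
x=40: ŷ = 5.5 + 2.8·40 = 117.5; e = 122.5 − 117.5 = 5
x=45: ŷ = 5.5 + 2.8·45 = 131.5; e = 135.5 − 131.5 = 4
x=50: ŷ = 5.5 + 2.8·50 = 145.5; e = 142.5 − 145.5 = -3
x=55: ŷ = 5.5 + 2.8·55 = 159.5; e = 158.5 − 159.5 = -1
SSE = 25 + 25 + 16 + 9 + 1 = 76

SSE = 76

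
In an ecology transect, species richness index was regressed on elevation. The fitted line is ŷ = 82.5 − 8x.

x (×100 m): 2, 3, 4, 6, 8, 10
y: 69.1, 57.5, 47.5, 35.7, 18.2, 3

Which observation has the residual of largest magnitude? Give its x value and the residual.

x = 4, r = -3

x=2: ŷ = 82.5 − 8·2 = 66.5; r = 69.1 − 66.5 = 2.6
x=3: ŷ = 82.5 − 8·3 = 58.5; r = 57.5 − 58.5 = -1
x=4: ŷ = 82.5 − 8·4 = 50.5; r = 47.5 − 50.5 = -3
x=6: ŷ = 82.5 − 8·6 = 34.5; r = 35.7 − 34.5 = 1.2
x=8: ŷ = 82.5 − 8·8 = 18.5; r = 18.2 − 18.5 = -0.3
x=10: ŷ = 82.5 − 8·10 = 2.5; r = 3 − 2.5 = 0.5
Largest |r| is 3 at x = 4, residual -3.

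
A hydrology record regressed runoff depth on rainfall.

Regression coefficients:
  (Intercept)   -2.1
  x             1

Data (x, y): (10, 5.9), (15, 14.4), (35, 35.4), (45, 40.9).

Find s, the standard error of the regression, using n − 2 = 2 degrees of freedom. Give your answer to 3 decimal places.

x=10: ŷ = -2.1 + 10 = 7.9; r = 5.9 − 7.9 = -2
x=15: ŷ = -2.1 + 15 = 12.9; r = 14.4 − 12.9 = 1.5
x=35: ŷ = -2.1 + 35 = 32.9; r = 35.4 − 32.9 = 2.5
x=45: ŷ = -2.1 + 45 = 42.9; r = 40.9 − 42.9 = -2
SSE = 4 + 2.25 + 6.25 + 4 = 16.5
s = √(16.5/2) = √8.25 ≈ 2.872

s = 2.872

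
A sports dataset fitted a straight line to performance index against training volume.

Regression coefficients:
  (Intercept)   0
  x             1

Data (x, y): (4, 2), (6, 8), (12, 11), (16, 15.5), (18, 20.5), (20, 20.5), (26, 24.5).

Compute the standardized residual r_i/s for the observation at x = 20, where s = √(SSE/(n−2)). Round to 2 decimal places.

0.26

x=4: ŷ = 4 = 4; r = 2 − 4 = -2
x=6: ŷ = 6 = 6; r = 8 − 6 = 2
x=12: ŷ = 12 = 12; r = 11 − 12 = -1
x=16: ŷ = 16 = 16; r = 15.5 − 16 = -0.5
x=18: ŷ = 18 = 18; r = 20.5 − 18 = 2.5
x=20: ŷ = 20 = 20; r = 20.5 − 20 = 0.5
x=26: ŷ = 26 = 26; r = 24.5 − 26 = -1.5
SSE = 4 + 4 + 1 + 0.25 + 6.25 + 0.25 + 2.25 = 18
s = √(18/5) = 1.89737
r/s = 0.5 / 1.89737 = 0.26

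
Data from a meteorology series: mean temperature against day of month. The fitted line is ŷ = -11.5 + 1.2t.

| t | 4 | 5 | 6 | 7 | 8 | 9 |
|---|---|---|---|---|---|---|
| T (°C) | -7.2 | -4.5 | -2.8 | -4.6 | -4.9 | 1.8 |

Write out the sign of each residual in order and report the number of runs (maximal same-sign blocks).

4 runs

t=4: ŷ = -11.5 + 1.2·4 = -6.7; r = -7.2 − (-6.7) = -0.5
t=5: ŷ = -11.5 + 1.2·5 = -5.5; r = -4.5 − (-5.5) = 1
t=6: ŷ = -11.5 + 1.2·6 = -4.3; r = -2.8 − (-4.3) = 1.5
t=7: ŷ = -11.5 + 1.2·7 = -3.1; r = -4.6 − (-3.1) = -1.5
t=8: ŷ = -11.5 + 1.2·8 = -1.9; r = -4.9 − (-1.9) = -3
t=9: ŷ = -11.5 + 1.2·9 = -0.7; r = 1.8 − (-0.7) = 2.5
Signs: − + + − − +
Runs: −×1, +×2, −×2, +×1 → 4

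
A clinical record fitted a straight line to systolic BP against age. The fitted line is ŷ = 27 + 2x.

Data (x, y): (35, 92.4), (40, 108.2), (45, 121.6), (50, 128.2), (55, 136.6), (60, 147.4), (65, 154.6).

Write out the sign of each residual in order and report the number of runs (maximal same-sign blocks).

5 runs

x=35: ŷ = 27 + 2·35 = 97; r = 92.4 − 97 = -4.6
x=40: ŷ = 27 + 2·40 = 107; r = 108.2 − 107 = 1.2
x=45: ŷ = 27 + 2·45 = 117; r = 121.6 − 117 = 4.6
x=50: ŷ = 27 + 2·50 = 127; r = 128.2 − 127 = 1.2
x=55: ŷ = 27 + 2·55 = 137; r = 136.6 − 137 = -0.4
x=60: ŷ = 27 + 2·60 = 147; r = 147.4 − 147 = 0.4
x=65: ŷ = 27 + 2·65 = 157; r = 154.6 − 157 = -2.4
Signs: − + + + − + −
Runs: −×1, +×3, −×1, +×1, −×1 → 5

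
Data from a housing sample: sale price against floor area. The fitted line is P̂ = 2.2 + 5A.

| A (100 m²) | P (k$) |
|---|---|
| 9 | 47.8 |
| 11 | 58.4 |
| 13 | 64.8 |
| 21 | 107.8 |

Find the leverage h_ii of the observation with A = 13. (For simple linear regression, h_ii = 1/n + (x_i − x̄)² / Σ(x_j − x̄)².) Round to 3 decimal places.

Ā = (9 + 11 + 13 + 21)/4 = 13.5
Σ(A − Ā)² = 20.25 + 6.25 + 0.25 + 56.25 = 83
h = 1/4 + (-0.5)²/83 = 0.25 + 0.00301205 = 0.253

h = 0.253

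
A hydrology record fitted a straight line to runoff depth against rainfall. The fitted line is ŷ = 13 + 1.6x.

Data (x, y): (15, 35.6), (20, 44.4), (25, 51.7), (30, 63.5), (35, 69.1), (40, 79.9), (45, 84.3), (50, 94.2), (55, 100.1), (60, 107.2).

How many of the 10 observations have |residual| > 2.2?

2

x=15: ŷ = 13 + 1.6·15 = 37; e = 35.6 − 37 = -1.4
x=20: ŷ = 13 + 1.6·20 = 45; e = 44.4 − 45 = -0.6
x=25: ŷ = 13 + 1.6·25 = 53; e = 51.7 − 53 = -1.3
x=30: ŷ = 13 + 1.6·30 = 61; e = 63.5 − 61 = 2.5
x=35: ŷ = 13 + 1.6·35 = 69; e = 69.1 − 69 = 0.1
x=40: ŷ = 13 + 1.6·40 = 77; e = 79.9 − 77 = 2.9
x=45: ŷ = 13 + 1.6·45 = 85; e = 84.3 − 85 = -0.7
x=50: ŷ = 13 + 1.6·50 = 93; e = 94.2 − 93 = 1.2
x=55: ŷ = 13 + 1.6·55 = 101; e = 100.1 − 101 = -0.9
x=60: ŷ = 13 + 1.6·60 = 109; e = 107.2 − 109 = -1.8
|e| > 2.2: x=30 (|e|=2.5), x=40 (|e|=2.9) → 2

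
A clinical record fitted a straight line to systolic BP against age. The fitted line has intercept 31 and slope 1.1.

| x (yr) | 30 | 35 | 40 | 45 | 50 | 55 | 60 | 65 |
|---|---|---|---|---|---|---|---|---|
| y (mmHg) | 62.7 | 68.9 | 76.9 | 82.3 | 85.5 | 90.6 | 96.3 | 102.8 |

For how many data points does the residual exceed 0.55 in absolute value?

x=30: ŷ = 31 + 1.1·30 = 64; r = 62.7 − 64 = -1.3
x=35: ŷ = 31 + 1.1·35 = 69.5; r = 68.9 − 69.5 = -0.6
x=40: ŷ = 31 + 1.1·40 = 75; r = 76.9 − 75 = 1.9
x=45: ŷ = 31 + 1.1·45 = 80.5; r = 82.3 − 80.5 = 1.8
x=50: ŷ = 31 + 1.1·50 = 86; r = 85.5 − 86 = -0.5
x=55: ŷ = 31 + 1.1·55 = 91.5; r = 90.6 − 91.5 = -0.9
x=60: ŷ = 31 + 1.1·60 = 97; r = 96.3 − 97 = -0.7
x=65: ŷ = 31 + 1.1·65 = 102.5; r = 102.8 − 102.5 = 0.3
|r| > 0.55: x=30 (|r|=1.3), x=35 (|r|=0.6), x=40 (|r|=1.9), x=45 (|r|=1.8), x=55 (|r|=0.9), x=60 (|r|=0.7) → 6

6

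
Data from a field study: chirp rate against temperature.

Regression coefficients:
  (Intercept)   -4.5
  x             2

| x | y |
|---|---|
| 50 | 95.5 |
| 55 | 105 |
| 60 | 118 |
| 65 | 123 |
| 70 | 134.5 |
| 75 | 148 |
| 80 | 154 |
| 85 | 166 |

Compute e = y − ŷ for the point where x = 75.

ŷ = -4.5 + 2·75 = 145.5
e = 148 − 145.5 = 2.5

e = 2.5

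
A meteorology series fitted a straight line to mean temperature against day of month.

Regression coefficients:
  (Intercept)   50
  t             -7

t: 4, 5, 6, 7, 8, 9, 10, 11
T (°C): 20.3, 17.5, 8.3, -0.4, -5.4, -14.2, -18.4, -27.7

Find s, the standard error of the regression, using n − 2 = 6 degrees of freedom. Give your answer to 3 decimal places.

s = 1.635

t=4: ŷ = 50 − 7·4 = 22; e = 20.3 − 22 = -1.7
t=5: ŷ = 50 − 7·5 = 15; e = 17.5 − 15 = 2.5
t=6: ŷ = 50 − 7·6 = 8; e = 8.3 − 8 = 0.3
t=7: ŷ = 50 − 7·7 = 1; e = -0.4 − 1 = -1.4
t=8: ŷ = 50 − 7·8 = -6; e = -5.4 − (-6) = 0.6
t=9: ŷ = 50 − 7·9 = -13; e = -14.2 − (-13) = -1.2
t=10: ŷ = 50 − 7·10 = -20; e = -18.4 − (-20) = 1.6
t=11: ŷ = 50 − 7·11 = -27; e = -27.7 − (-27) = -0.7
SSE = 2.89 + 6.25 + 0.09 + 1.96 + 0.36 + 1.44 + 2.56 + 0.49 = 16.04
s = √(16.04/6) = √2.67333 ≈ 1.635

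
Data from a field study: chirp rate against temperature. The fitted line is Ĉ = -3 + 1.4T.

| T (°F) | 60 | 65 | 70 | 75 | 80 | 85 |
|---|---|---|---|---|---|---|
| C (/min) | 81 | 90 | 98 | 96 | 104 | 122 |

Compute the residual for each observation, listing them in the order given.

T=60: Ĉ = -3 + 1.4·60 = 81; r = 81 − 81 = 0
T=65: Ĉ = -3 + 1.4·65 = 88; r = 90 − 88 = 2
T=70: Ĉ = -3 + 1.4·70 = 95; r = 98 − 95 = 3
T=75: Ĉ = -3 + 1.4·75 = 102; r = 96 − 102 = -6
T=80: Ĉ = -3 + 1.4·80 = 109; r = 104 − 109 = -5
T=85: Ĉ = -3 + 1.4·85 = 116; r = 122 − 116 = 6

0, 2, 3, -6, -5, 6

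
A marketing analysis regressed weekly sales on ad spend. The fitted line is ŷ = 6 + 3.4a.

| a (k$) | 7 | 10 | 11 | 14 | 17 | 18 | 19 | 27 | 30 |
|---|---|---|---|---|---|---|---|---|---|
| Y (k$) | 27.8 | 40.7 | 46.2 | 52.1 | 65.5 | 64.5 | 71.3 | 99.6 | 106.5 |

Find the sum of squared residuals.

SSE = 30.74

a=7: ŷ = 6 + 3.4·7 = 29.8; r = 27.8 − 29.8 = -2
a=10: ŷ = 6 + 3.4·10 = 40; r = 40.7 − 40 = 0.7
a=11: ŷ = 6 + 3.4·11 = 43.4; r = 46.2 − 43.4 = 2.8
a=14: ŷ = 6 + 3.4·14 = 53.6; r = 52.1 − 53.6 = -1.5
a=17: ŷ = 6 + 3.4·17 = 63.8; r = 65.5 − 63.8 = 1.7
a=18: ŷ = 6 + 3.4·18 = 67.2; r = 64.5 − 67.2 = -2.7
a=19: ŷ = 6 + 3.4·19 = 70.6; r = 71.3 − 70.6 = 0.7
a=27: ŷ = 6 + 3.4·27 = 97.8; r = 99.6 − 97.8 = 1.8
a=30: ŷ = 6 + 3.4·30 = 108; r = 106.5 − 108 = -1.5
SSE = 4 + 0.49 + 7.84 + 2.25 + 2.89 + 7.29 + 0.49 + 3.24 + 2.25 = 30.74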